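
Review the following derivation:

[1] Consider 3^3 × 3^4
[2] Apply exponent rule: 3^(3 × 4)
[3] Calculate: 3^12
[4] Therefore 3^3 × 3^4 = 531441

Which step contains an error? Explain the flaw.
Step 2: Apply exponent rule: 3^(3 × 4)

Step 2 incorrectly states that a^b × a^c = a^(b×c). The correct rule is a^b × a^c = a^(b+c). The actual value is 3^3 × 3^4 = 3^7 = 2187, not 3^12 = 531441.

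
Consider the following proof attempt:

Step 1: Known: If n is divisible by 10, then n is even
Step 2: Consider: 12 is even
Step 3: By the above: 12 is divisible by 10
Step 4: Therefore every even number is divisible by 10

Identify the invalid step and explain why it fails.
Step 3: By the above: 12 is divisible by 10

Step 3 commits the fallacy of affirming the consequent. The known fact 'divisible by 10 → even' does NOT imply 'even → divisible by 10'. That would be the converse, which is false. For example, 12 is even but 12 ÷ 10 = 1.20, which is not an integer.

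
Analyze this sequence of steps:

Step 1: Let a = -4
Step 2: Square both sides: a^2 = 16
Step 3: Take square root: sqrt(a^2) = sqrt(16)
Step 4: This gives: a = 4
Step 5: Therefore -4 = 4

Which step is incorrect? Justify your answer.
Step 4: This gives: a = 4

Step 4 incorrectly states that sqrt(a^2) = a. The correct identity is sqrt(a^2) = |a|. Since a = -4 < 0, we have sqrt(a^2) = |-4| = 4, not a = -4.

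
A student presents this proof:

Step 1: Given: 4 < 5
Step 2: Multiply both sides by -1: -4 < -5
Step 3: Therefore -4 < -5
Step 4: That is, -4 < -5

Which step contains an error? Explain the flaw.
Step 2: Multiply both sides by -1: -4 < -5

Step 2 multiplies both sides by -1 but fails to reverse the inequality sign. When multiplying (or dividing) an inequality by a negative number, the direction must be reversed. Since 4 < 5, we should get -4 > -5, i.e., -4 > -5.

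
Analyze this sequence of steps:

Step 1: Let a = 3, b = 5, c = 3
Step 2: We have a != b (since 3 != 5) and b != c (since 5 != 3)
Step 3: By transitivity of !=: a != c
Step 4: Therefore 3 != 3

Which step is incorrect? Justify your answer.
Step 3: By transitivity of !=: a != c

Step 3 incorrectly applies transitivity to the '!=' relation. Transitivity states: if a R b and b R c, then a R c. However, '!=' is not transitive. Counterexample: 3 != 5 and 5 != 3, but 3 = 3 (both equal 3). Transitivity holds for relations like <, <=, =, but not for !=.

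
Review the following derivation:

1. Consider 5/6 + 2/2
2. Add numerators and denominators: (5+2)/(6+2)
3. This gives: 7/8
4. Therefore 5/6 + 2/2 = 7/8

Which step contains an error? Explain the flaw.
Step 2: Add numerators and denominators: (5+2)/(6+2)

Step 2 incorrectly adds fractions by separately adding numerators and denominators. This is wrong. The correct method requires a common denominator: 5/6 + 2/2 = (5×2 + 2×6)/(6×2) = 22/12 = 11/6. The method used gives 7/8, which is different.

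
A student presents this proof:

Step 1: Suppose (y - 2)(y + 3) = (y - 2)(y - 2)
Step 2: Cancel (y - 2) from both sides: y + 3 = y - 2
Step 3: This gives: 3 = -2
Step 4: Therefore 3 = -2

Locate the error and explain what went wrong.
Step 2: Cancel (y - 2) from both sides: y + 3 = y - 2

Step 2 cancels (y - 2) from both sides. This is only valid if (y - 2) ≠ 0, i.e., y ≠ 2. When y = 2, both sides equal zero regardless of the other factors. The correct approach requires considering y = 2 as a separate case.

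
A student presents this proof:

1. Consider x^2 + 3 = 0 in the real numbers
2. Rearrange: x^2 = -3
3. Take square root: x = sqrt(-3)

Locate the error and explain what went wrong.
Step 3: Take square root: x = sqrt(-3)

Step 3 takes the square root of -3, which is negative. In the real number system, the square root of a negative number is undefined. The equation x^2 + 3 = 0 has no real solutions. Square roots of negative numbers only exist in the complex numbers.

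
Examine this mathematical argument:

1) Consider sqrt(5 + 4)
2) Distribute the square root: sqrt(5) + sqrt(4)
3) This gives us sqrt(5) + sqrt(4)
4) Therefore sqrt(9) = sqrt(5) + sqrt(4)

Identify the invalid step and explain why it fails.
Step 2: Distribute the square root: sqrt(5) + sqrt(4)

Step 2 incorrectly 'distributes' the square root over addition. The square root function does not distribute: sqrt(a + b) ≠ sqrt(a) + sqrt(b). In fact, sqrt(5 + 4) = sqrt(9) ≈ 3.0000, while sqrt(5) + sqrt(4) ≈ 4.2361.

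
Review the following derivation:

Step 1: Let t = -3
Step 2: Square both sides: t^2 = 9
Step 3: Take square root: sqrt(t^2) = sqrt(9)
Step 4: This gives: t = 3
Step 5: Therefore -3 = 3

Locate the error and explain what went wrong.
Step 4: This gives: t = 3

Step 4 incorrectly states that sqrt(t^2) = t. The correct identity is sqrt(t^2) = |t|. Since t = -3 < 0, we have sqrt(t^2) = |-3| = 3, not t = -3.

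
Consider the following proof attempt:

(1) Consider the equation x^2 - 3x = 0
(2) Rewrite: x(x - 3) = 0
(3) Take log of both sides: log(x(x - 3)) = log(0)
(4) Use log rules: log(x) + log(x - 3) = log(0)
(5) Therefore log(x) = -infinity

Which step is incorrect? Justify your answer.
Step 3: Take log of both sides: log(x(x - 3)) = log(0)

Step 3 takes the logarithm of both sides, resulting in log(0) on the right side. The logarithm is only defined for positive numbers; log(0) is undefined (approaches negative infinity). This operation is invalid.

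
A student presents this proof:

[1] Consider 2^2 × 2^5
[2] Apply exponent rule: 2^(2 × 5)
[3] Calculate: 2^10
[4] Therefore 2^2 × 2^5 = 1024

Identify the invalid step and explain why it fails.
Step 2: Apply exponent rule: 2^(2 × 5)

Step 2 incorrectly states that a^b × a^c = a^(b×c). The correct rule is a^b × a^c = a^(b+c). The actual value is 2^2 × 2^5 = 2^7 = 128, not 2^10 = 1024.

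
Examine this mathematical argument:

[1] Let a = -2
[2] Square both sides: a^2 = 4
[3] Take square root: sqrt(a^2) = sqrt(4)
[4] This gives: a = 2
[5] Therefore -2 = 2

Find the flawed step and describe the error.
Step 4: This gives: a = 2

Step 4 incorrectly states that sqrt(a^2) = a. The correct identity is sqrt(a^2) = |a|. Since a = -2 < 0, we have sqrt(a^2) = |-2| = 2, not a = -2.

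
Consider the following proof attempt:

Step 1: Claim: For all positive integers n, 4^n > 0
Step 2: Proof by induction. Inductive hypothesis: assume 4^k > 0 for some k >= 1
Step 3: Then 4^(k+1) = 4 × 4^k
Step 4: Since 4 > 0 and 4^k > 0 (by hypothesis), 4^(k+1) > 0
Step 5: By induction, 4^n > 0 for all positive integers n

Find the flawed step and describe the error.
Step 5: By induction, 4^n > 0 for all positive integers n

Step 5 concludes the proof by induction, but no base case was ever established. A valid induction proof requires: (1) a base case proving 4^1 > 0, and (2) an inductive step showing IF 4^k > 0 THEN 4^(k+1) > 0. Steps 2-4 correctly establish the inductive step, but without the base case the conclusion in step 5 does not follow.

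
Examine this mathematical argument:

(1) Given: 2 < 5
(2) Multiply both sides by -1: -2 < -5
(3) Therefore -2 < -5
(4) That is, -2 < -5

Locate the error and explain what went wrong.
Step 2: Multiply both sides by -1: -2 < -5

Step 2 multiplies both sides by -1 but fails to reverse the inequality sign. When multiplying (or dividing) an inequality by a negative number, the direction must be reversed. Since 2 < 5, we should get -2 > -5, i.e., -2 > -5.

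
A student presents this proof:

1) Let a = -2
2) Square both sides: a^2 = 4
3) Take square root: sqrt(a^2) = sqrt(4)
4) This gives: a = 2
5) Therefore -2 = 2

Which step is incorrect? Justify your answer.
Step 4: This gives: a = 2

Step 4 incorrectly states that sqrt(a^2) = a. The correct identity is sqrt(a^2) = |a|. Since a = -2 < 0, we have sqrt(a^2) = |-2| = 2, not a = -2.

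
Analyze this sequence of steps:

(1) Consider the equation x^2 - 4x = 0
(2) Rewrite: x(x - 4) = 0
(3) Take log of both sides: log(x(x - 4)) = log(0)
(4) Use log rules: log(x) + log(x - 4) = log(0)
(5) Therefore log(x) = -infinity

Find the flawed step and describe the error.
Step 3: Take log of both sides: log(x(x - 4)) = log(0)

Step 3 takes the logarithm of both sides, resulting in log(0) on the right side. The logarithm is only defined for positive numbers; log(0) is undefined (approaches negative infinity). This operation is invalid.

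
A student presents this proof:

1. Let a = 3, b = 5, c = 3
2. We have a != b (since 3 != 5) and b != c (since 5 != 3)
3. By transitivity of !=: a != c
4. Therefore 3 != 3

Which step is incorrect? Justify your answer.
Step 3: By transitivity of !=: a != c

Step 3 incorrectly applies transitivity to the '!=' relation. Transitivity states: if a R b and b R c, then a R c. However, '!=' is not transitive. Counterexample: 3 != 5 and 5 != 3, but 3 = 3 (both equal 3). Transitivity holds for relations like <, <=, =, but not for !=.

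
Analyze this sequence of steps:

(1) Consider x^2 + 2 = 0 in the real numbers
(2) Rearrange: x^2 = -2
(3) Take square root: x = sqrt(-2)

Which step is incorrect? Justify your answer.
Step 3: Take square root: x = sqrt(-2)

Step 3 takes the square root of -2, which is negative. In the real number system, the square root of a negative number is undefined. The equation x^2 + 2 = 0 has no real solutions. Square roots of negative numbers only exist in the complex numbers.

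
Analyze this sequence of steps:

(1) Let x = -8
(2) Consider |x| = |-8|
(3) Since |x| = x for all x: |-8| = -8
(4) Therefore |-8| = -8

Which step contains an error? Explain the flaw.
Step 3: Since |x| = x for all x: |-8| = -8

Step 3 incorrectly states that |x| = x for all x. The correct definition is |x| = x when x >= 0, and |x| = -x when x < 0. Since -8 < 0, we have |-8| = -(-8) = 8, not -8.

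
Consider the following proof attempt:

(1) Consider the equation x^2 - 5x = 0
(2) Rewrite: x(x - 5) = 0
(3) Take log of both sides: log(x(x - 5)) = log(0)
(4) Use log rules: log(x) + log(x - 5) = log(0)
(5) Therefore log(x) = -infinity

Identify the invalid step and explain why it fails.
Step 3: Take log of both sides: log(x(x - 5)) = log(0)

Step 3 takes the logarithm of both sides, resulting in log(0) on the right side. The logarithm is only defined for positive numbers; log(0) is undefined (approaches negative infinity). This operation is invalid.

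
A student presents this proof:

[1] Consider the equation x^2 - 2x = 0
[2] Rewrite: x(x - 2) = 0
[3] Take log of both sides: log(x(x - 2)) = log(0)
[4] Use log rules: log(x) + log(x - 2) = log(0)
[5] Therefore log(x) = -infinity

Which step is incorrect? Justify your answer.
Step 3: Take log of both sides: log(x(x - 2)) = log(0)

Step 3 takes the logarithm of both sides, resulting in log(0) on the right side. The logarithm is only defined for positive numbers; log(0) is undefined (approaches negative infinity). This operation is invalid.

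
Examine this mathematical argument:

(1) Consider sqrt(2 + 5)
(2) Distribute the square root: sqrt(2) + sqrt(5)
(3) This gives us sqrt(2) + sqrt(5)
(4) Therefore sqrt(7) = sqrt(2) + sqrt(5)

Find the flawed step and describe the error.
Step 2: Distribute the square root: sqrt(2) + sqrt(5)

Step 2 incorrectly 'distributes' the square root over addition. The square root function does not distribute: sqrt(a + b) ≠ sqrt(a) + sqrt(b). In fact, sqrt(2 + 5) = sqrt(7) ≈ 2.6458, while sqrt(2) + sqrt(5) ≈ 3.6503.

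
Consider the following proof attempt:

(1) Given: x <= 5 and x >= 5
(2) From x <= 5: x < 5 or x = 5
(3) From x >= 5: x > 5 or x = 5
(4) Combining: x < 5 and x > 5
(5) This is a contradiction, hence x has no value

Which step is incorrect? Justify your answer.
Step 4: Combining: x < 5 and x > 5

Step 4 incorrectly combines the conditions. From x <= 5 and x >= 5, the intersection is x = 5. The error treats the 'or' cases as 'and' requirements. The correct conclusion is that x = 5 is the unique solution, not that no solution exists.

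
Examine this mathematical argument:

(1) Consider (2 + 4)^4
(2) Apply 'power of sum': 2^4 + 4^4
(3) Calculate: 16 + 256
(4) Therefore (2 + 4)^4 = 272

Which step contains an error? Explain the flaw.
Step 2: Apply 'power of sum': 2^4 + 4^4

Step 2 incorrectly applies a non-existent rule '(a+b)^n = a^n + b^n'. This is false in general. The correct expansion uses the binomial theorem. The actual value is (2 + 4)^4 = 6^4 = 1296, not 272.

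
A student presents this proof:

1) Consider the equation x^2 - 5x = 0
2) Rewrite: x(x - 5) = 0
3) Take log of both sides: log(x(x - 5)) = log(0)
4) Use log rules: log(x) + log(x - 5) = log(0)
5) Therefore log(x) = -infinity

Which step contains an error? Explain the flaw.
Step 3: Take log of both sides: log(x(x - 5)) = log(0)

Step 3 takes the logarithm of both sides, resulting in log(0) on the right side. The logarithm is only defined for positive numbers; log(0) is undefined (approaches negative infinity). This operation is invalid.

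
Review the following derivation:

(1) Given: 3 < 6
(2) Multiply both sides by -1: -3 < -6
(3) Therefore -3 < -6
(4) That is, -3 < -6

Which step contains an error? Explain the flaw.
Step 2: Multiply both sides by -1: -3 < -6

Step 2 multiplies both sides by -1 but fails to reverse the inequality sign. When multiplying (or dividing) an inequality by a negative number, the direction must be reversed. Since 3 < 6, we should get -3 > -6, i.e., -3 > -6.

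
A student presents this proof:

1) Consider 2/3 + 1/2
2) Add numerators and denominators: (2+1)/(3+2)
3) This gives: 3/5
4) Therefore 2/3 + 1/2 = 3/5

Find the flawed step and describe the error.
Step 2: Add numerators and denominators: (2+1)/(3+2)

Step 2 incorrectly adds fractions by separately adding numerators and denominators. This is wrong. The correct method requires a common denominator: 2/3 + 1/2 = (2×2 + 1×3)/(3×2) = 7/6 = 7/6. The method used gives 3/5, which is different.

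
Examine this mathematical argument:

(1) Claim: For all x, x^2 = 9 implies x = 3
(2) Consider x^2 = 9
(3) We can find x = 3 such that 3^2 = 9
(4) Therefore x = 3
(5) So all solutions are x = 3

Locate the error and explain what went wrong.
Step 4: Therefore x = 3

Step 4 incorrectly concludes that x = 3 is the only solution. The proof shows that x = 3 is A solution (existence), but does not show it is the ONLY solution (uniqueness). In fact, x = -3 is also a solution since (-3)^2 = 9. Finding one solution doesn't prove there are no others.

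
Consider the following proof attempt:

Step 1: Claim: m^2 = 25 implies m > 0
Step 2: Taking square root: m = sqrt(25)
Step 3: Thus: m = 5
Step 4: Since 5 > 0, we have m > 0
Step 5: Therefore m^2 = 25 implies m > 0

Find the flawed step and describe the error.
Step 2: Taking square root: m = sqrt(25)

Step 2 takes the square root and assumes the positive root only. The equation m^2 = 25 actually has two solutions: m = 5 and m = -5. The proof silently assumes m > 0 without justification, then uses this assumption to conclude m > 0, which is circular. The counterexample m = -5 shows the claim is false.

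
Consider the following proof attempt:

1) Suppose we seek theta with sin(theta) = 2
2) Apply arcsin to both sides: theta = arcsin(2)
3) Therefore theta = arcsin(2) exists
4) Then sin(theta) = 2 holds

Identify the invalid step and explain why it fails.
Step 2: Apply arcsin to both sides: theta = arcsin(2)

Step 2 applies arcsin to 2. However, arcsin(x) is only defined for x in [-1, 1] because sin(theta) can only produce values in that range. Since |2| > 1, arcsin(2) is undefined. There is no angle whose sine equals 2.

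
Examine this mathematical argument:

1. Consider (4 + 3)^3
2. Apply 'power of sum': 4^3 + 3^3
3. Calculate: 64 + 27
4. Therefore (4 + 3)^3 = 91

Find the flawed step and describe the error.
Step 2: Apply 'power of sum': 4^3 + 3^3

Step 2 incorrectly applies a non-existent rule '(a+b)^n = a^n + b^n'. This is false in general. The correct expansion uses the binomial theorem. The actual value is (4 + 3)^3 = 7^3 = 343, not 91.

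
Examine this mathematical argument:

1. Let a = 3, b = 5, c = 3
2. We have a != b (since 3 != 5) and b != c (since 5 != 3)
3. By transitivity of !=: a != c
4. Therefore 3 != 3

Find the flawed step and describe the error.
Step 3: By transitivity of !=: a != c

Step 3 incorrectly applies transitivity to the '!=' relation. Transitivity states: if a R b and b R c, then a R c. However, '!=' is not transitive. Counterexample: 3 != 5 and 5 != 3, but 3 = 3 (both equal 3). Transitivity holds for relations like <, <=, =, but not for !=.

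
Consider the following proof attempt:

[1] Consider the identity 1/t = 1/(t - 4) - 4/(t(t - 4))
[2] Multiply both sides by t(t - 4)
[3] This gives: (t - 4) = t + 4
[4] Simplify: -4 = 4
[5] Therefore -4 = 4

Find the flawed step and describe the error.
Step 3: This gives: (t - 4) = t + 4

Step 3 makes a sign error when clearing denominators. Multiplying -4/(t(t - 4)) by t(t - 4) gives -4, not +4. The correct result is (t - 4) = t - 4, which is trivially true, not (t - 4) = t + 4. (Step 1 is a valid identity: 1/(t - 4) - 4/(t(t - 4)) = (t - 4)/(t(t - 4)) = 1/t.)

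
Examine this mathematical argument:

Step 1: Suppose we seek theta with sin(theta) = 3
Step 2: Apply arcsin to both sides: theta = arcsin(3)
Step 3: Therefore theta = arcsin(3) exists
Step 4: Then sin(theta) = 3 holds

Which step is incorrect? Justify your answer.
Step 2: Apply arcsin to both sides: theta = arcsin(3)

Step 2 applies arcsin to 3. However, arcsin(x) is only defined for x in [-1, 1] because sin(theta) can only produce values in that range. Since |3| > 1, arcsin(3) is undefined. There is no angle whose sine equals 3.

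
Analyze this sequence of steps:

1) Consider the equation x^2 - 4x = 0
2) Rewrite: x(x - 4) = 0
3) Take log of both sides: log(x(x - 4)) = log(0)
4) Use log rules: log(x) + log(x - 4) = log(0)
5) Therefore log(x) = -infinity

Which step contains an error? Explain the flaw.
Step 3: Take log of both sides: log(x(x - 4)) = log(0)

Step 3 takes the logarithm of both sides, resulting in log(0) on the right side. The logarithm is only defined for positive numbers; log(0) is undefined (approaches negative infinity). This operation is invalid.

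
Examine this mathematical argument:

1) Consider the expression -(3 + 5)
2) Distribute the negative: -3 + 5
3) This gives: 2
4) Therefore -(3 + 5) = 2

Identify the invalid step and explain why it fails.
Step 2: Distribute the negative: -3 + 5

Step 2 incorrectly distributes the negative sign. The correct distribution is -(3 + 5) = -3 - 5 = -8. The negative must be applied to both terms, not just the first. The error treats -(3 + 5) as -3 + 5, which equals 2 instead of -8.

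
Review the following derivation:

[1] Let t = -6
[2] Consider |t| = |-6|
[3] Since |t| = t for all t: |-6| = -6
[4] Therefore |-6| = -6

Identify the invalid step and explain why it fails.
Step 3: Since |t| = t for all t: |-6| = -6

Step 3 incorrectly states that |t| = t for all t. The correct definition is |t| = t when t >= 0, and |t| = -t when t < 0. Since -6 < 0, we have |-6| = -(-6) = 6, not -6.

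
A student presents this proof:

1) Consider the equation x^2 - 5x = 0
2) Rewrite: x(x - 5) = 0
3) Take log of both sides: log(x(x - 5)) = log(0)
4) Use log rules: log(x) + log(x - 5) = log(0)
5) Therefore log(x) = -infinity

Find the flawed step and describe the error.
Step 3: Take log of both sides: log(x(x - 5)) = log(0)

Step 3 takes the logarithm of both sides, resulting in log(0) on the right side. The logarithm is only defined for positive numbers; log(0) is undefined (approaches negative infinity). This operation is invalid.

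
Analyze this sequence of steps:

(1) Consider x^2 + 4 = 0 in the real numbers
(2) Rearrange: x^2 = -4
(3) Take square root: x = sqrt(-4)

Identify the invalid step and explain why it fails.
Step 3: Take square root: x = sqrt(-4)

Step 3 takes the square root of -4, which is negative. In the real number system, the square root of a negative number is undefined. The equation x^2 + 4 = 0 has no real solutions. Square roots of negative numbers only exist in the complex numbers.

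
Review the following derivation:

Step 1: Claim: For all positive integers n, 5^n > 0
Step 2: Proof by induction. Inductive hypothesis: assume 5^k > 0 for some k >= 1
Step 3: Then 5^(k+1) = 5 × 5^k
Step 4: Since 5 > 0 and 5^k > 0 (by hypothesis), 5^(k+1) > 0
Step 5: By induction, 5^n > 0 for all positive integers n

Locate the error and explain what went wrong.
Step 5: By induction, 5^n > 0 for all positive integers n

Step 5 concludes the proof by induction, but no base case was ever established. A valid induction proof requires: (1) a base case proving 5^1 > 0, and (2) an inductive step showing IF 5^k > 0 THEN 5^(k+1) > 0. Steps 2-4 correctly establish the inductive step, but without the base case the conclusion in step 5 does not follow.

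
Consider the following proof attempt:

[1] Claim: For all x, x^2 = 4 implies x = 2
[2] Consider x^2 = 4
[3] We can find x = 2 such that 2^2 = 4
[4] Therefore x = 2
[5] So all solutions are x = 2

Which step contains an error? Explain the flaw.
Step 4: Therefore x = 2

Step 4 incorrectly concludes that x = 2 is the only solution. The proof shows that x = 2 is A solution (existence), but does not show it is the ONLY solution (uniqueness). In fact, x = -2 is also a solution since (-2)^2 = 4. Finding one solution doesn't prove there are no others.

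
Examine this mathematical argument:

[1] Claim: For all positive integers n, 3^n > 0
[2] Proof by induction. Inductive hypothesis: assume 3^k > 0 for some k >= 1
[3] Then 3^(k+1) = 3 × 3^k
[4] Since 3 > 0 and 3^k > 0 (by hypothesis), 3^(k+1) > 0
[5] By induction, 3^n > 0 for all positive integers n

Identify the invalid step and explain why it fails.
Step 5: By induction, 3^n > 0 for all positive integers n

Step 5 concludes the proof by induction, but no base case was ever established. A valid induction proof requires: (1) a base case proving 3^1 > 0, and (2) an inductive step showing IF 3^k > 0 THEN 3^(k+1) > 0. Steps 2-4 correctly establish the inductive step, but without the base case the conclusion in step 5 does not follow.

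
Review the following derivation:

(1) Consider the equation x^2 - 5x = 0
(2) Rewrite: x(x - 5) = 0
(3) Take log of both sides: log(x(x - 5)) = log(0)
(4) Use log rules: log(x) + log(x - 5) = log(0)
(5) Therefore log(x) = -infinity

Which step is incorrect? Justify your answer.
Step 3: Take log of both sides: log(x(x - 5)) = log(0)

Step 3 takes the logarithm of both sides, resulting in log(0) on the right side. The logarithm is only defined for positive numbers; log(0) is undefined (approaches negative infinity). This operation is invalid.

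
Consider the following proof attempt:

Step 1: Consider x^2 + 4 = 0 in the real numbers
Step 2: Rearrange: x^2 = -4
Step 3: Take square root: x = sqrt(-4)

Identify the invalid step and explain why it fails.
Step 3: Take square root: x = sqrt(-4)

Step 3 takes the square root of -4, which is negative. In the real number system, the square root of a negative number is undefined. The equation x^2 + 4 = 0 has no real solutions. Square roots of negative numbers only exist in the complex numbers.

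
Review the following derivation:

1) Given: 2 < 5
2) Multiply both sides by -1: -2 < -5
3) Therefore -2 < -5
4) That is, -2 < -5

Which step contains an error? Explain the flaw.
Step 2: Multiply both sides by -1: -2 < -5

Step 2 multiplies both sides by -1 but fails to reverse the inequality sign. When multiplying (or dividing) an inequality by a negative number, the direction must be reversed. Since 2 < 5, we should get -2 > -5, i.e., -2 > -5.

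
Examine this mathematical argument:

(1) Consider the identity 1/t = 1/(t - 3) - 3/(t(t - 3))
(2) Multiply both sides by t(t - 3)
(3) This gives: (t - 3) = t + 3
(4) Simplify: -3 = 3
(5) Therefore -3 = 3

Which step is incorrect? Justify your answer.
Step 3: This gives: (t - 3) = t + 3

Step 3 makes a sign error when clearing denominators. Multiplying -3/(t(t - 3)) by t(t - 3) gives -3, not +3. The correct result is (t - 3) = t - 3, which is trivially true, not (t - 3) = t + 3. (Step 1 is a valid identity: 1/(t - 3) - 3/(t(t - 3)) = (t - 3)/(t(t - 3)) = 1/t.)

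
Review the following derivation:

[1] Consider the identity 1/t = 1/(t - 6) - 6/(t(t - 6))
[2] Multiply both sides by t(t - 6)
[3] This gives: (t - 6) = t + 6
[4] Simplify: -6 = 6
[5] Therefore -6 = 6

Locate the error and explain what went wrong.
Step 3: This gives: (t - 6) = t + 6

Step 3 makes a sign error when clearing denominators. Multiplying -6/(t(t - 6)) by t(t - 6) gives -6, not +6. The correct result is (t - 6) = t - 6, which is trivially true, not (t - 6) = t + 6. (Step 1 is a valid identity: 1/(t - 6) - 6/(t(t - 6)) = (t - 6)/(t(t - 6)) = 1/t.)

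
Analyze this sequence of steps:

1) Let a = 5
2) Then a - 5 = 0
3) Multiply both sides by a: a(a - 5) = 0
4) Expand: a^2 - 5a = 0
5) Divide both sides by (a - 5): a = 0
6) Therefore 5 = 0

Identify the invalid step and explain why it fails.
Step 5: Divide both sides by (a - 5): a = 0

Step 5 divides both sides by (a - 5). However, since a = 5, we have (a - 5) = 0. Division by zero is undefined, making this step invalid.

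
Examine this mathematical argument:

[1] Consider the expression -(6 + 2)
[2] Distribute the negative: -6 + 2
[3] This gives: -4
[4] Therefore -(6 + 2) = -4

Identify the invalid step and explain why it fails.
Step 2: Distribute the negative: -6 + 2

Step 2 incorrectly distributes the negative sign. The correct distribution is -(6 + 2) = -6 - 2 = -8. The negative must be applied to both terms, not just the first. The error treats -(6 + 2) as -6 + 2, which equals -4 instead of -8.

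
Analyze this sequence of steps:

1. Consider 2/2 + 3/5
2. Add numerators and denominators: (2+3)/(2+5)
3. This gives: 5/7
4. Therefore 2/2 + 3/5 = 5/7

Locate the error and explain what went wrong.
Step 2: Add numerators and denominators: (2+3)/(2+5)

Step 2 incorrectly adds fractions by separately adding numerators and denominators. This is wrong. The correct method requires a common denominator: 2/2 + 3/5 = (2×5 + 3×2)/(2×5) = 16/10 = 8/5. The method used gives 5/7, which is different.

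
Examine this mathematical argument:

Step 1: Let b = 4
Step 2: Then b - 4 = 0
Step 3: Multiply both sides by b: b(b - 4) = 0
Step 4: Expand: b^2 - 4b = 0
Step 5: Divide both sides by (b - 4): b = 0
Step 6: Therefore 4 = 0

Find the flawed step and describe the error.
Step 5: Divide both sides by (b - 4): b = 0

Step 5 divides both sides by (b - 4). However, since b = 4, we have (b - 4) = 0. Division by zero is undefined, making this step invalid.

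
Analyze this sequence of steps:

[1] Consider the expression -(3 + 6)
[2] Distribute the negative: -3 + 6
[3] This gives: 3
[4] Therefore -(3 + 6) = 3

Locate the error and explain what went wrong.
Step 2: Distribute the negative: -3 + 6

Step 2 incorrectly distributes the negative sign. The correct distribution is -(3 + 6) = -3 - 6 = -9. The negative must be applied to both terms, not just the first. The error treats -(3 + 6) as -3 + 6, which equals 3 instead of -9.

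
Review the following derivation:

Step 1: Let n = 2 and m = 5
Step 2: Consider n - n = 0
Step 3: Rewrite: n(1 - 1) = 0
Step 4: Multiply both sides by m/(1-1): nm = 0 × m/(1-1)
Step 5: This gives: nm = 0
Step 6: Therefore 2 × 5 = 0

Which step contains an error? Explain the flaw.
Step 4: Multiply both sides by m/(1-1): nm = 0 × m/(1-1)

Step 4 multiplies both sides by m/(1-1). However, 1-1 = 0, so this is multiplication by m/0, which is undefined. We cannot multiply by an undefined expression.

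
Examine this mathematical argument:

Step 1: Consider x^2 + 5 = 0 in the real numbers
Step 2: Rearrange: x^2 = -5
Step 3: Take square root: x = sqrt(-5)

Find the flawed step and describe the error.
Step 3: Take square root: x = sqrt(-5)

Step 3 takes the square root of -5, which is negative. In the real number system, the square root of a negative number is undefined. The equation x^2 + 5 = 0 has no real solutions. Square roots of negative numbers only exist in the complex numbers.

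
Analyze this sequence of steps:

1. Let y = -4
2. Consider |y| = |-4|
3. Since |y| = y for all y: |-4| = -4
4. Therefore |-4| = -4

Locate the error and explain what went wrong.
Step 3: Since |y| = y for all y: |-4| = -4

Step 3 incorrectly states that |y| = y for all y. The correct definition is |y| = y when y >= 0, and |y| = -y when y < 0. Since -4 < 0, we have |-4| = -(-4) = 4, not -4.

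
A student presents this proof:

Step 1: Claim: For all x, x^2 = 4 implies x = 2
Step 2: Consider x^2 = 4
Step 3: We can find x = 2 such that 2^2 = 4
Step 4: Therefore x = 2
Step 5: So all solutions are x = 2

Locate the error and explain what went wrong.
Step 4: Therefore x = 2

Step 4 incorrectly concludes that x = 2 is the only solution. The proof shows that x = 2 is A solution (existence), but does not show it is the ONLY solution (uniqueness). In fact, x = -2 is also a solution since (-2)^2 = 4. Finding one solution doesn't prove there are no others.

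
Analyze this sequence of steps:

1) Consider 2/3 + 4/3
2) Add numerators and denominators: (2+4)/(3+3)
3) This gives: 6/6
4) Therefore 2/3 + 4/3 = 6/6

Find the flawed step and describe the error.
Step 2: Add numerators and denominators: (2+4)/(3+3)

Step 2 incorrectly adds fractions by separately adding numerators and denominators. This is wrong. The correct method requires a common denominator: 2/3 + 4/3 = (2×3 + 4×3)/(3×3) = 18/9 = 2. The method used gives 6/6, which is different.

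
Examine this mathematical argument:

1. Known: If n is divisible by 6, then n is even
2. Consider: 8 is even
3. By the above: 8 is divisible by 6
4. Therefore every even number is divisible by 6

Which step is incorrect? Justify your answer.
Step 3: By the above: 8 is divisible by 6

Step 3 commits the fallacy of affirming the consequent. The known fact 'divisible by 6 → even' does NOT imply 'even → divisible by 6'. That would be the converse, which is false. For example, 8 is even but 8 ÷ 6 = 1.33, which is not an integer.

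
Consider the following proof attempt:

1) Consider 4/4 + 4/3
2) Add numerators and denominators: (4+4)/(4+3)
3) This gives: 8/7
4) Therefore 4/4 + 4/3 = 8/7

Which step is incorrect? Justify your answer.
Step 2: Add numerators and denominators: (4+4)/(4+3)

Step 2 incorrectly adds fractions by separately adding numerators and denominators. This is wrong. The correct method requires a common denominator: 4/4 + 4/3 = (4×3 + 4×4)/(4×3) = 28/12 = 7/3. The method used gives 8/7, which is different.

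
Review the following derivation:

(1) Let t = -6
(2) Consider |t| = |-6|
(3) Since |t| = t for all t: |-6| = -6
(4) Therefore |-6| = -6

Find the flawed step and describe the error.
Step 3: Since |t| = t for all t: |-6| = -6

Step 3 incorrectly states that |t| = t for all t. The correct definition is |t| = t when t >= 0, and |t| = -t when t < 0. Since -6 < 0, we have |-6| = -(-6) = 6, not -6.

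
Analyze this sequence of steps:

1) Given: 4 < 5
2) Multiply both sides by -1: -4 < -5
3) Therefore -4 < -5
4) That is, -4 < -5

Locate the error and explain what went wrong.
Step 2: Multiply both sides by -1: -4 < -5

Step 2 multiplies both sides by -1 but fails to reverse the inequality sign. When multiplying (or dividing) an inequality by a negative number, the direction must be reversed. Since 4 < 5, we should get -4 > -5, i.e., -4 > -5.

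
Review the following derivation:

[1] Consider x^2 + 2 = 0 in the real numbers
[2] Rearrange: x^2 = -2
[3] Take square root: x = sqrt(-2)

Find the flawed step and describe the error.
Step 3: Take square root: x = sqrt(-2)

Step 3 takes the square root of -2, which is negative. In the real number system, the square root of a negative number is undefined. The equation x^2 + 2 = 0 has no real solutions. Square roots of negative numbers only exist in the complex numbers.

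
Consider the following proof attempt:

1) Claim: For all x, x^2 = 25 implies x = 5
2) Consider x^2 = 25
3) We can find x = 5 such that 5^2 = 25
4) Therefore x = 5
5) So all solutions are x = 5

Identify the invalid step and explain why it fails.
Step 4: Therefore x = 5

Step 4 incorrectly concludes that x = 5 is the only solution. The proof shows that x = 5 is A solution (existence), but does not show it is the ONLY solution (uniqueness). In fact, x = -5 is also a solution since (-5)^2 = 25. Finding one solution doesn't prove there are no others.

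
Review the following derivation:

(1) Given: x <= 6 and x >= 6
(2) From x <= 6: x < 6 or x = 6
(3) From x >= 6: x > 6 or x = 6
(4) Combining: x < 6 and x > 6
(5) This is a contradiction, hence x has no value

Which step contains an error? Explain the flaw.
Step 4: Combining: x < 6 and x > 6

Step 4 incorrectly combines the conditions. From x <= 6 and x >= 6, the intersection is x = 6. The error treats the 'or' cases as 'and' requirements. The correct conclusion is that x = 6 is the unique solution, not that no solution exists.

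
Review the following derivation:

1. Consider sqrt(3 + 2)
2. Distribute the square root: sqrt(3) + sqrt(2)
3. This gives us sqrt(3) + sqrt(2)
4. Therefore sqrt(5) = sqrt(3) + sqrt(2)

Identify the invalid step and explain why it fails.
Step 2: Distribute the square root: sqrt(3) + sqrt(2)

Step 2 incorrectly 'distributes' the square root over addition. The square root function does not distribute: sqrt(a + b) ≠ sqrt(a) + sqrt(b). In fact, sqrt(3 + 2) = sqrt(5) ≈ 2.2361, while sqrt(3) + sqrt(2) ≈ 3.1463.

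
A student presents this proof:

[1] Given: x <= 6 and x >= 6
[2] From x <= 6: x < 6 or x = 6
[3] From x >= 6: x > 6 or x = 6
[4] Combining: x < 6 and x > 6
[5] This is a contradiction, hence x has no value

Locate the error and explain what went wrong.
Step 4: Combining: x < 6 and x > 6

Step 4 incorrectly combines the conditions. From x <= 6 and x >= 6, the intersection is x = 6. The error treats the 'or' cases as 'and' requirements. The correct conclusion is that x = 6 is the unique solution, not that no solution exists.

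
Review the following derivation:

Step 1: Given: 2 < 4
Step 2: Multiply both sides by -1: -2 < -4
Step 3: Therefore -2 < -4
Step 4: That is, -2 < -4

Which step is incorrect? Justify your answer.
Step 2: Multiply both sides by -1: -2 < -4

Step 2 multiplies both sides by -1 but fails to reverse the inequality sign. When multiplying (or dividing) an inequality by a negative number, the direction must be reversed. Since 2 < 4, we should get -2 > -4, i.e., -2 > -4.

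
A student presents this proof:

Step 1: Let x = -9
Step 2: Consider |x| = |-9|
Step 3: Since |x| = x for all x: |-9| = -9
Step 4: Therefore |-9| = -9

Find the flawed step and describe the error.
Step 3: Since |x| = x for all x: |-9| = -9

Step 3 incorrectly states that |x| = x for all x. The correct definition is |x| = x when x >= 0, and |x| = -x when x < 0. Since -9 < 0, we have |-9| = -(-9) = 9, not -9.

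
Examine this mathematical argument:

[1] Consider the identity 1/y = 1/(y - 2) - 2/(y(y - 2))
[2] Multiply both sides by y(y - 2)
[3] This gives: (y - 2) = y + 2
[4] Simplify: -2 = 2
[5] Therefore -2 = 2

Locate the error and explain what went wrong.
Step 3: This gives: (y - 2) = y + 2

Step 3 makes a sign error when clearing denominators. Multiplying -2/(y(y - 2)) by y(y - 2) gives -2, not +2. The correct result is (y - 2) = y - 2, which is trivially true, not (y - 2) = y + 2. (Step 1 is a valid identity: 1/(y - 2) - 2/(y(y - 2)) = (y - 2)/(y(y - 2)) = 1/y.)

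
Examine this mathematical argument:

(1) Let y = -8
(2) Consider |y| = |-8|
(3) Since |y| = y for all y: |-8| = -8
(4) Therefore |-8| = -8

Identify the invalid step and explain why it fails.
Step 3: Since |y| = y for all y: |-8| = -8

Step 3 incorrectly states that |y| = y for all y. The correct definition is |y| = y when y >= 0, and |y| = -y when y < 0. Since -8 < 0, we have |-8| = -(-8) = 8, not -8.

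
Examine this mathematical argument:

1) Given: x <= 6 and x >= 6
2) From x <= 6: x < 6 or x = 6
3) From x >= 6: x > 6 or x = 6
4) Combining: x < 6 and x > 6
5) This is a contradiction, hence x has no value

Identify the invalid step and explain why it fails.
Step 4: Combining: x < 6 and x > 6

Step 4 incorrectly combines the conditions. From x <= 6 and x >= 6, the intersection is x = 6. The error treats the 'or' cases as 'and' requirements. The correct conclusion is that x = 6 is the unique solution, not that no solution exists.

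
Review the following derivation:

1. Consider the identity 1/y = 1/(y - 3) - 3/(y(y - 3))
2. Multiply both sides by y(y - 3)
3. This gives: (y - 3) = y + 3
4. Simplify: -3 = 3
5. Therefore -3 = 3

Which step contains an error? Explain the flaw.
Step 3: This gives: (y - 3) = y + 3

Step 3 makes a sign error when clearing denominators. Multiplying -3/(y(y - 3)) by y(y - 3) gives -3, not +3. The correct result is (y - 3) = y - 3, which is trivially true, not (y - 3) = y + 3. (Step 1 is a valid identity: 1/(y - 3) - 3/(y(y - 3)) = (y - 3)/(y(y - 3)) = 1/y.)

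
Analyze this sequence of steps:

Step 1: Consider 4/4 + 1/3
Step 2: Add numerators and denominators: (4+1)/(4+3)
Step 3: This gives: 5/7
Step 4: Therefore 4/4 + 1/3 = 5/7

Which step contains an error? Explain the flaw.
Step 2: Add numerators and denominators: (4+1)/(4+3)

Step 2 incorrectly adds fractions by separately adding numerators and denominators. This is wrong. The correct method requires a common denominator: 4/4 + 1/3 = (4×3 + 1×4)/(4×3) = 16/12 = 4/3. The method used gives 5/7, which is different.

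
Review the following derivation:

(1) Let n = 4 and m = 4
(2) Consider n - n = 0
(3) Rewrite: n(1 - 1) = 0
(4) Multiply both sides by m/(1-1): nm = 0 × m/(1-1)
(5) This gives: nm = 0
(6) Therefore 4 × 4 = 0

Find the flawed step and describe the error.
Step 4: Multiply both sides by m/(1-1): nm = 0 × m/(1-1)

Step 4 multiplies both sides by m/(1-1). However, 1-1 = 0, so this is multiplication by m/0, which is undefined. We cannot multiply by an undefined expression.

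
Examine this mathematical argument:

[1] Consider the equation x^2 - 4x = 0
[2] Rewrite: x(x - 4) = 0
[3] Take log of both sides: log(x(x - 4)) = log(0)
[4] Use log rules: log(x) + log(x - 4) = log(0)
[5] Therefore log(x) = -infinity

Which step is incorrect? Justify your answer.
Step 3: Take log of both sides: log(x(x - 4)) = log(0)

Step 3 takes the logarithm of both sides, resulting in log(0) on the right side. The logarithm is only defined for positive numbers; log(0) is undefined (approaches negative infinity). This operation is invalid.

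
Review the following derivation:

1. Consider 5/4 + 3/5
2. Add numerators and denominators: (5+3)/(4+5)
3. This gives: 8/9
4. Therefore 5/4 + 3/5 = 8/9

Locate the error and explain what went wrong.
Step 2: Add numerators and denominators: (5+3)/(4+5)

Step 2 incorrectly adds fractions by separately adding numerators and denominators. This is wrong. The correct method requires a common denominator: 5/4 + 3/5 = (5×5 + 3×4)/(4×5) = 37/20 = 37/20. The method used gives 8/9, which is different.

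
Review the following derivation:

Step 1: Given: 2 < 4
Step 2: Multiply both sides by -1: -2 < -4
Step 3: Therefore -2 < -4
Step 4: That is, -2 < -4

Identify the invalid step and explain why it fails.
Step 2: Multiply both sides by -1: -2 < -4

Step 2 multiplies both sides by -1 but fails to reverse the inequality sign. When multiplying (or dividing) an inequality by a negative number, the direction must be reversed. Since 2 < 4, we should get -2 > -4, i.e., -2 > -4.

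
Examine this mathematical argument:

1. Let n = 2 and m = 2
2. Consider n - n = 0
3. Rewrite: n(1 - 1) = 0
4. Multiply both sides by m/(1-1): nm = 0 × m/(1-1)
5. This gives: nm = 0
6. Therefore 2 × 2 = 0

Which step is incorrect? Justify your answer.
Step 4: Multiply both sides by m/(1-1): nm = 0 × m/(1-1)

Step 4 multiplies both sides by m/(1-1). However, 1-1 = 0, so this is multiplication by m/0, which is undefined. We cannot multiply by an undefined expression.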